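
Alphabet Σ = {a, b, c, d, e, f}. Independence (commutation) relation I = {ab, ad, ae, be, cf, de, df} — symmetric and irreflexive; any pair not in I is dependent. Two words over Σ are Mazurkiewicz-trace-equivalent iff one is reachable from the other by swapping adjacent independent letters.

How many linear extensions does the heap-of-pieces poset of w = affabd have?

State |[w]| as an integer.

3

0(a) covers ∅
1(f) covers 0:a
2(f) covers 1:f
3(a) covers 2:f
4(b) covers 2:f
5(d) covers 4:b
floor of heap: 0:a
completions by unplaced set U, small U first (add the entries for U minus each lowest piece of U):
  |U|=1: {3}:1  {5}:1
  |U|=2: {3,5}:2  {4,5}:1
  |U|=3: {3,4,5}:3
  |U|=4: {2,3,4,5}:3
  start at 0(a): 3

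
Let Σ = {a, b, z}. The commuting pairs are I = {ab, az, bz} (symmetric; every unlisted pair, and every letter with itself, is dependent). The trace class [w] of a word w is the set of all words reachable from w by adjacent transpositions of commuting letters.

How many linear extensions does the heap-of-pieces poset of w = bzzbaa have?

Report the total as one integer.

90

piece 0:b — minimal
piece 1:z — minimal
piece 2:z rests on {1:z}
piece 3:b rests on {0:b}
piece 4:a — minimal
piece 5:a rests on {4:a}
minimal pieces: {0:b, 1:z, 4:a}
ways to finish when only these pieces remain (= sum over removing one remaining piece with nothing left below it):
  1 left: {2}→1  {3}→1  {5}→1
  2 left: {0,3}→1  {1,2}→1  {2,3}→2  {2,5}→2  {3,5}→2  {4,5}→1
  3 left: {0,2,3}→3  {0,3,5}→3  {1,2,3}→3  {1,2,5}→3  {2,3,5}→6  {2,4,5}→3  {3,4,5}→3
  4 left: {0,1,2,3}→6  {0,2,3,5}→12  {0,3,4,5}→6  {1,2,3,5}→12  {1,2,4,5}→6  {2,3,4,5}→12
  placing 0:b first → 30 extensions
  placing 1:z first → 30 extensions
  placing 4:a first → 30 extensions
total linear extensions = 90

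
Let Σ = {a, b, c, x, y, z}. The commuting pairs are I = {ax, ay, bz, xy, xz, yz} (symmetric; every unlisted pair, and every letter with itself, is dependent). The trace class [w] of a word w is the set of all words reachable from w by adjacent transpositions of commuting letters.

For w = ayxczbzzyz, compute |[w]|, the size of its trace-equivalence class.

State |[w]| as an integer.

90

piece 0:a — minimal
piece 1:y — minimal
piece 2:x — minimal
piece 3:c rests on {0:a, 1:y, 2:x}
piece 4:z rests on {3:c}
piece 5:b rests on {3:c}
piece 6:z rests on {4:z}
piece 7:z rests on {6:z}
piece 8:y rests on {5:b}
piece 9:z rests on {7:z}
minimal pieces: {0:a, 1:y, 2:x}
ways to finish when only these pieces remain (= sum over removing one remaining piece with nothing left below it):
  1 left: {8}→1  {9}→1
  2 left: {5,8}→1  {7,9}→1  {8,9}→2
  3 left: {5,8,9}→3  {6,7,9}→1  {7,8,9}→3
  4 left: {4,6,7,9}→1  {5,7,8,9}→6  {6,7,8,9}→4
  5 left: {4,6,7,8,9}→5  {5,6,7,8,9}→10
  6 left: {4,5,6,7,8,9}→15
  7 left: {3,4,5,6,7,8,9}→15
  8 left: {0,3,4,5,6,7,8,9}→15  {1,3,4,5,6,7,8,9}→15  {2,3,4,5,6,7,8,9}→15
  placing 0:a first → 30 extensions
  placing 1:y first → 30 extensions
  placing 2:x first → 30 extensions
total linear extensions = 90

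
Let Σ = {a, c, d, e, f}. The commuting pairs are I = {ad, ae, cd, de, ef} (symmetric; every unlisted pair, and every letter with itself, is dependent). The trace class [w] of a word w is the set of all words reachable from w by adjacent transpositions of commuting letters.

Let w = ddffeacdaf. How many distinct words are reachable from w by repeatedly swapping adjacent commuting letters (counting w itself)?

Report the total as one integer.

#0=d has no predecessor
#1=d depends on [0:d]
#2=f depends on [1:d]
#3=f depends on [2:f]
#4=e has no predecessor
#5=a depends on [3:f]
#6=c depends on [4:e, 5:a]
#7=d depends on [3:f]
#8=a depends on [6:c]
#9=f depends on [7:d, 8:a]
sources: [0:d, 4:e]
N(rest) = Σ N(rest − s) over sources s of rest; N(one piece) = 1:
  size 1 → [9]=1
  size 2 → [7,9]=1  [8,9]=1
  size 3 → [6,8,9]=1  [7,8,9]=2
  size 4 → [4,6,8,9]=1  [5,6,8,9]=1  [6,7,8,9]=3
  size 5 → [4,5,6,8,9]=2  [4,6,7,8,9]=4  [5,6,7,8,9]=4
  size 6 → [3,5,6,7,8,9]=4  [4,5,6,7,8,9]=10
  size 7 → [2,3,5,6,7,8,9]=4  [3,4,5,6,7,8,9]=14
  size 8 → [1,2,3,5,6,7,8,9]=4  [2,3,4,5,6,7,8,9]=18
  first=0(d) contributes 22
  first=4(e) contributes 4
|[w]| = 26

26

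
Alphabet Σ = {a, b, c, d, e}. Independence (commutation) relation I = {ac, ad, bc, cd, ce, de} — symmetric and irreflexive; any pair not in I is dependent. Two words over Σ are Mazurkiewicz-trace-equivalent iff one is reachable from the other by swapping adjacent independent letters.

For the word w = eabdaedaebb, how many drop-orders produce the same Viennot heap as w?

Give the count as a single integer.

15

0(e) covers ∅
1(a) covers 0:e
2(b) covers 1:a
3(d) covers 2:b
4(a) covers 2:b
5(e) covers 4:a
6(d) covers 3:d
7(a) covers 5:e
8(e) covers 7:a
9(b) covers 6:d, 8:e
10(b) covers 9:b
floor of heap: 0:e
completions by unplaced set U, small U first (add the entries for U minus each lowest piece of U):
  |U|=1: {10}:1
  |U|=2: {9,10}:1
  |U|=3: {6,9,10}:1  {8,9,10}:1
  |U|=4: {3,6,9,10}:1  {6,8,9,10}:2  {7,8,9,10}:1
  |U|=5: {3,6,8,9,10}:3  {5,7,8,9,10}:1  {6,7,8,9,10}:3
  |U|=6: {3,6,7,8,9,10}:6  {4,5,7,8,9,10}:1  {5,6,7,8,9,10}:4
  |U|=7: {3,5,6,7,8,9,10}:10  {4,5,6,7,8,9,10}:5
  |U|=8: {3,4,5,6,7,8,9,10}:15
  |U|=9: {2,3,4,5,6,7,8,9,10}:15
  start at 0(e): 15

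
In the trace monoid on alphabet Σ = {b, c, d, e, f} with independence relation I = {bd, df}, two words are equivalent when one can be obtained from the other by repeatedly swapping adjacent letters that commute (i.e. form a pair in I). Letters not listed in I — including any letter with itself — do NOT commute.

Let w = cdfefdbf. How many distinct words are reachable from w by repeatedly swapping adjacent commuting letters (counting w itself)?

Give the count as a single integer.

8

drop 0:c onto floor
drop 1:d onto {0:c}
drop 2:f onto {0:c}
drop 3:e onto {1:d, 2:f}
drop 4:f onto {3:e}
drop 5:d onto {3:e}
drop 6:b onto {4:f}
drop 7:f onto {6:b}
ground layer = {0:c}
drop-orders for the pieces not yet dropped (sum over which currently-grounded one goes next):
  1 to go: {5} 1  {7} 1
  2 to go: {5,7} 2  {6,7} 1
  3 to go: {4,6,7} 1  {5,6,7} 3
  4 to go: {4,5,6,7} 4
  5 to go: {3,4,5,6,7} 4
  6 to go: {1,3,4,5,6,7} 4  {2,3,4,5,6,7} 4
  if 0:c drops first: 8 orders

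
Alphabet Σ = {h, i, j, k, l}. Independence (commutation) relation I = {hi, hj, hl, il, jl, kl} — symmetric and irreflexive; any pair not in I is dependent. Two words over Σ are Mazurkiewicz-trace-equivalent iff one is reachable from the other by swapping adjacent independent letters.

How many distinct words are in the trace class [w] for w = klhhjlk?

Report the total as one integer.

63

0(k) covers ∅
1(l) covers ∅
2(h) covers 0:k
3(h) covers 2:h
4(j) covers 0:k
5(l) covers 1:l
6(k) covers 3:h, 4:j
floor of heap: 0:k, 1:l
completions by unplaced set U, small U first (add the entries for U minus each lowest piece of U):
  |U|=1: {5}:1  {6}:1
  |U|=2: {1,5}:1  {3,6}:1  {4,6}:1  {5,6}:2
  |U|=3: {1,5,6}:3  {2,3,6}:1  {3,4,6}:2  {3,5,6}:3  {4,5,6}:3
  |U|=4: {1,3,5,6}:6  {1,4,5,6}:6  {2,3,4,6}:3  {2,3,5,6}:4  {3,4,5,6}:8
  |U|=5: {0,2,3,4,6}:3  {1,2,3,5,6}:10  {1,3,4,5,6}:20  {2,3,4,5,6}:15
  start at 0(k): 45
  start at 1(l): 18
sum over floor = 63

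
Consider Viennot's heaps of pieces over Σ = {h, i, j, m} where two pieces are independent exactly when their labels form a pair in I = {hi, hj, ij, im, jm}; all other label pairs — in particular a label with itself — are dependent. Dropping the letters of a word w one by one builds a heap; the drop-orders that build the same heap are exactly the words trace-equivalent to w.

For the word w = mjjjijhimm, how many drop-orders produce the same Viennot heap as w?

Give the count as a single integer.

drop 0:m onto floor
drop 1:j onto floor
drop 2:j onto {1:j}
drop 3:j onto {2:j}
drop 4:i onto floor
drop 5:j onto {3:j}
drop 6:h onto {0:m}
drop 7:i onto {4:i}
drop 8:m onto {6:h}
drop 9:m onto {8:m}
ground layer = {0:m, 1:j, 4:i}
drop-orders for the pieces not yet dropped (sum over which currently-grounded one goes next):
  1 to go: {5} 1  {7} 1  {9} 1
  2 to go: {3,5} 1  {4,7} 1  {5,7} 2  {5,9} 2  {7,9} 2  {8,9} 1
  3 to go: {2,3,5} 1  {3,5,7} 3  {3,5,9} 3  {4,5,7} 3  {4,7,9} 3  {5,7,9} 6  {5,8,9} 3  {6,8,9} 1  {7,8,9} 3
  4 to go: {0,6,8,9} 1  {1,2,3,5} 1  {2,3,5,7} 4  {2,3,5,9} 4  {3,4,5,7} 6  {3,5,7,9} 12  {3,5,8,9} 6  {4,5,7,9} 12  {4,7,8,9} 6  {5,6,8,9} 4  {5,7,8,9} 12  {6,7,8,9} 4
  5 to go: {0,5,6,8,9} 5  {0,6,7,8,9} 5  {1,2,3,5,7} 5  {1,2,3,5,9} 5  {2,3,4,5,7} 10  {2,3,5,7,9} 20  {2,3,5,8,9} 10  {3,4,5,7,9} 30  {3,5,6,8,9} 10  {3,5,7,8,9} 30  {4,5,7,8,9} 30  {4,6,7,8,9} 10  {5,6,7,8,9} 20
  6 to go: {0,3,5,6,8,9} 15  {0,4,6,7,8,9} 15  {0,5,6,7,8,9} 30  {1,2,3,4,5,7} 15  {1,2,3,5,7,9} 30  {1,2,3,5,8,9} 15  {2,3,4,5,7,9} 60  {2,3,5,6,8,9} 20  {2,3,5,7,8,9} 60  {3,4,5,7,8,9} 90  {3,5,6,7,8,9} 60  {4,5,6,7,8,9} 60
  7 to go: {0,2,3,5,6,8,9} 35  {0,3,5,6,7,8,9} 105  {0,4,5,6,7,8,9} 105  {1,2,3,4,5,7,9} 105  {1,2,3,5,6,8,9} 35  {1,2,3,5,7,8,9} 105  {2,3,4,5,7,8,9} 210  {2,3,5,6,7,8,9} 140  {3,4,5,6,7,8,9} 210
  8 to go: {0,1,2,3,5,6,8,9} 70  {0,2,3,5,6,7,8,9} 280  {0,3,4,5,6,7,8,9} 420  {1,2,3,4,5,7,8,9} 420  {1,2,3,5,6,7,8,9} 280  {2,3,4,5,6,7,8,9} 560
  if 0:m drops first: 1260 orders
  if 1:j drops first: 1260 orders
  if 4:i drops first: 630 orders
heap linearizations: 3150

3150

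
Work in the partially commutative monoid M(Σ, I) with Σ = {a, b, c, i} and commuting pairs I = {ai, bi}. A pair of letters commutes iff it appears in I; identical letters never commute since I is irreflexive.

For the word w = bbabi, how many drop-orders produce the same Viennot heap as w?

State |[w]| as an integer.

0(b) covers ∅
1(b) covers 0:b
2(a) covers 1:b
3(b) covers 2:a
4(i) covers ∅
floor of heap: 0:b, 4:i
completions by unplaced set U, small U first (add the entries for U minus each lowest piece of U):
  |U|=1: {3}:1  {4}:1
  |U|=2: {2,3}:1  {3,4}:2
  |U|=3: {1,2,3}:1  {2,3,4}:3
  start at 0(b): 4
  start at 4(i): 1
sum over floor = 5

5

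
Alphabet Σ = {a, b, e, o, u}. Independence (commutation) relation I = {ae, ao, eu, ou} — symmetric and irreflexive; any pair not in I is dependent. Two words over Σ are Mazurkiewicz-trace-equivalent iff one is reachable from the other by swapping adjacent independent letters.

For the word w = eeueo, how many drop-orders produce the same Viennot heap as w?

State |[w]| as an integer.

#0=e has no predecessor
#1=e depends on [0:e]
#2=u has no predecessor
#3=e depends on [1:e]
#4=o depends on [3:e]
sources: [0:e, 2:u]
N(rest) = Σ N(rest − s) over sources s of rest; N(one piece) = 1:
  size 1 → [2]=1  [4]=1
  size 2 → [2,4]=2  [3,4]=1
  size 3 → [1,3,4]=1  [2,3,4]=3
  first=0(e) contributes 4
  first=2(u) contributes 1
|[w]| = 5

5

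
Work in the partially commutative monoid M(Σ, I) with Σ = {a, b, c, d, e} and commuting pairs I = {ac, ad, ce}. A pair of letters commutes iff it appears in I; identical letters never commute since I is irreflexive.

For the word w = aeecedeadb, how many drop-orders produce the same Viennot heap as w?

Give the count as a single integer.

10

piece 0:a — minimal
piece 1:e rests on {0:a}
piece 2:e rests on {1:e}
piece 3:c — minimal
piece 4:e rests on {2:e}
piece 5:d rests on {3:c, 4:e}
piece 6:e rests on {5:d}
piece 7:a rests on {6:e}
piece 8:d rests on {6:e}
piece 9:b rests on {7:a, 8:d}
minimal pieces: {0:a, 3:c}
ways to finish when only these pieces remain (= sum over removing one remaining piece with nothing left below it):
  1 left: {9}→1
  2 left: {7,9}→1  {8,9}→1
  3 left: {7,8,9}→2
  4 left: {6,7,8,9}→2
  5 left: {5,6,7,8,9}→2
  6 left: {3,5,6,7,8,9}→2  {4,5,6,7,8,9}→2
  7 left: {2,4,5,6,7,8,9}→2  {3,4,5,6,7,8,9}→4
  8 left: {1,2,4,5,6,7,8,9}→2  {2,3,4,5,6,7,8,9}→6
  placing 0:a first → 8 extensions
  placing 3:c first → 2 extensions
total linear extensions = 10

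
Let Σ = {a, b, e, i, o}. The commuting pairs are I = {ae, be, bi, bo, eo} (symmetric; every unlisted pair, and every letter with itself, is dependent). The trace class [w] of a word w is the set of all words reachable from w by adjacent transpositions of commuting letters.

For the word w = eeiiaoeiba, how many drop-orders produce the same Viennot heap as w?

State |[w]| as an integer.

#0=e has no predecessor
#1=e depends on [0:e]
#2=i depends on [1:e]
#3=i depends on [2:i]
#4=a depends on [3:i]
#5=o depends on [4:a]
#6=e depends on [3:i]
#7=i depends on [5:o, 6:e]
#8=b depends on [4:a]
#9=a depends on [7:i, 8:b]
sources: [0:e]
N(rest) = Σ N(rest − s) over sources s of rest; N(one piece) = 1:
  size 1 → [9]=1
  size 2 → [7,9]=1  [8,9]=1
  size 3 → [5,7,9]=1  [6,7,9]=1  [7,8,9]=2
  size 4 → [5,6,7,9]=2  [5,7,8,9]=3  [6,7,8,9]=3
  size 5 → [4,5,7,8,9]=3  [5,6,7,8,9]=8
  size 6 → [4,5,6,7,8,9]=11
  size 7 → [3,4,5,6,7,8,9]=11
  size 8 → [2,3,4,5,6,7,8,9]=11
  first=0(e) contributes 11

11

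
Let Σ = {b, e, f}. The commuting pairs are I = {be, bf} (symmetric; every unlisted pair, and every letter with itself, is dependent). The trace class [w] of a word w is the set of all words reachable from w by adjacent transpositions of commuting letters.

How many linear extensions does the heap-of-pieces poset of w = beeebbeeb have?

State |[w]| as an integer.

piece 0:b — minimal
piece 1:e — minimal
piece 2:e rests on {1:e}
piece 3:e rests on {2:e}
piece 4:b rests on {0:b}
piece 5:b rests on {4:b}
piece 6:e rests on {3:e}
piece 7:e rests on {6:e}
piece 8:b rests on {5:b}
minimal pieces: {0:b, 1:e}
ways to finish when only these pieces remain (= sum over removing one remaining piece with nothing left below it):
  1 left: {7}→1  {8}→1
  2 left: {5,8}→1  {6,7}→1  {7,8}→2
  3 left: {3,6,7}→1  {4,5,8}→1  {5,7,8}→3  {6,7,8}→3
  4 left: {0,4,5,8}→1  {2,3,6,7}→1  {3,6,7,8}→4  {4,5,7,8}→4  {5,6,7,8}→6
  5 left: {0,4,5,7,8}→5  {1,2,3,6,7}→1  {2,3,6,7,8}→5  {3,5,6,7,8}→10  {4,5,6,7,8}→10
  6 left: {0,4,5,6,7,8}→15  {1,2,3,6,7,8}→6  {2,3,5,6,7,8}→15  {3,4,5,6,7,8}→20
  7 left: {0,3,4,5,6,7,8}→35  {1,2,3,5,6,7,8}→21  {2,3,4,5,6,7,8}→35
  placing 0:b first → 56 extensions
  placing 1:e first → 70 extensions
total linear extensions = 126

126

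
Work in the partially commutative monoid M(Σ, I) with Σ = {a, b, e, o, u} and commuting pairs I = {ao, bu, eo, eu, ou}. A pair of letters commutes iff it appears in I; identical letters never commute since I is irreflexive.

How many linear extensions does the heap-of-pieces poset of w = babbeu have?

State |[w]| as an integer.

4

piece 0:b — minimal
piece 1:a rests on {0:b}
piece 2:b rests on {1:a}
piece 3:b rests on {2:b}
piece 4:e rests on {3:b}
piece 5:u rests on {1:a}
minimal pieces: {0:b}
ways to finish when only these pieces remain (= sum over removing one remaining piece with nothing left below it):
  1 left: {4}→1  {5}→1
  2 left: {3,4}→1  {4,5}→2
  3 left: {2,3,4}→1  {3,4,5}→3
  4 left: {2,3,4,5}→4
  placing 0:b first → 4 extensions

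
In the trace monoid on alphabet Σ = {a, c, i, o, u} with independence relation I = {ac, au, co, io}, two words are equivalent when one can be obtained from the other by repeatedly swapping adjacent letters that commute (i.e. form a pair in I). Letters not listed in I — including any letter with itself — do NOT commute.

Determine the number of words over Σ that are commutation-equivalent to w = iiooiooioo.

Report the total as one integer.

piece 0:i — minimal
piece 1:i rests on {0:i}
piece 2:o — minimal
piece 3:o rests on {2:o}
piece 4:i rests on {1:i}
piece 5:o rests on {3:o}
piece 6:o rests on {5:o}
piece 7:i rests on {4:i}
piece 8:o rests on {6:o}
piece 9:o rests on {8:o}
minimal pieces: {0:i, 2:o}
ways to finish when only these pieces remain (= sum over removing one remaining piece with nothing left below it):
  1 left: {7}→1  {9}→1
  2 left: {4,7}→1  {7,9}→2  {8,9}→1
  3 left: {1,4,7}→1  {4,7,9}→3  {6,8,9}→1  {7,8,9}→3
  4 left: {0,1,4,7}→1  {1,4,7,9}→4  {4,7,8,9}→6  {5,6,8,9}→1  {6,7,8,9}→4
  5 left: {0,1,4,7,9}→5  {1,4,7,8,9}→10  {3,5,6,8,9}→1  {4,6,7,8,9}→10  {5,6,7,8,9}→5
  6 left: {0,1,4,7,8,9}→15  {1,4,6,7,8,9}→20  {2,3,5,6,8,9}→1  {3,5,6,7,8,9}→6  {4,5,6,7,8,9}→15
  7 left: {0,1,4,6,7,8,9}→35  {1,4,5,6,7,8,9}→35  {2,3,5,6,7,8,9}→7  {3,4,5,6,7,8,9}→21
  8 left: {0,1,4,5,6,7,8,9}→70  {1,3,4,5,6,7,8,9}→56  {2,3,4,5,6,7,8,9}→28
  placing 0:i first → 84 extensions
  placing 2:o first → 126 extensions
total linear extensions = 210

210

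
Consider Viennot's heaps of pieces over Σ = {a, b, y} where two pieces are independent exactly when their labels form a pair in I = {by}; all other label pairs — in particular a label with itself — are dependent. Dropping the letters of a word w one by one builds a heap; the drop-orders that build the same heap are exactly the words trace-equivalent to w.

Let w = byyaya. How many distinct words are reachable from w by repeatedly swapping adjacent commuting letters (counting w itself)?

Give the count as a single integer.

3

piece 0:b — minimal
piece 1:y — minimal
piece 2:y rests on {1:y}
piece 3:a rests on {0:b, 2:y}
piece 4:y rests on {3:a}
piece 5:a rests on {4:y}
minimal pieces: {0:b, 1:y}
ways to finish when only these pieces remain (= sum over removing one remaining piece with nothing left below it):
  1 left: {5}→1
  2 left: {4,5}→1
  3 left: {3,4,5}→1
  4 left: {0,3,4,5}→1  {2,3,4,5}→1
  placing 0:b first → 1 extensions
  placing 1:y first → 2 extensions
total linear extensions = 3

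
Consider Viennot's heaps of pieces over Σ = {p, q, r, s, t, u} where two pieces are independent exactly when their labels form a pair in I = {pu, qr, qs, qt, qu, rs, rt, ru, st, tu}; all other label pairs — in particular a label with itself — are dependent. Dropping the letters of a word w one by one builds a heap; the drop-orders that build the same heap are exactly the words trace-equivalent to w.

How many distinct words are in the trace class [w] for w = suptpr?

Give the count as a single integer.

drop 0:s onto floor
drop 1:u onto {0:s}
drop 2:p onto {0:s}
drop 3:t onto {2:p}
drop 4:p onto {3:t}
drop 5:r onto {4:p}
ground layer = {0:s}
drop-orders for the pieces not yet dropped (sum over which currently-grounded one goes next):
  1 to go: {1} 1  {5} 1
  2 to go: {1,5} 2  {4,5} 1
  3 to go: {1,4,5} 3  {3,4,5} 1
  4 to go: {1,3,4,5} 4  {2,3,4,5} 1
  if 0:s drops first: 5 orders

5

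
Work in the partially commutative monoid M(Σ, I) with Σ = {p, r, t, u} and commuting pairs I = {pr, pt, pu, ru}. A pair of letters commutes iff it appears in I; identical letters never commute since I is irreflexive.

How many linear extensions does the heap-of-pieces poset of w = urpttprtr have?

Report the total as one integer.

piece 0:u — minimal
piece 1:r — minimal
piece 2:p — minimal
piece 3:t rests on {0:u, 1:r}
piece 4:t rests on {3:t}
piece 5:p rests on {2:p}
piece 6:r rests on {4:t}
piece 7:t rests on {6:r}
piece 8:r rests on {7:t}
minimal pieces: {0:u, 1:r, 2:p}
ways to finish when only these pieces remain (= sum over removing one remaining piece with nothing left below it):
  1 left: {5}→1  {8}→1
  2 left: {2,5}→1  {5,8}→2  {7,8}→1
  3 left: {2,5,8}→3  {5,7,8}→3  {6,7,8}→1
  4 left: {2,5,7,8}→6  {4,6,7,8}→1  {5,6,7,8}→4
  5 left: {2,5,6,7,8}→10  {3,4,6,7,8}→1  {4,5,6,7,8}→5
  6 left: {0,3,4,6,7,8}→1  {1,3,4,6,7,8}→1  {2,4,5,6,7,8}→15  {3,4,5,6,7,8}→6
  7 left: {0,1,3,4,6,7,8}→2  {0,3,4,5,6,7,8}→7  {1,3,4,5,6,7,8}→7  {2,3,4,5,6,7,8}→21
  placing 0:u first → 28 extensions
  placing 1:r first → 28 extensions
  placing 2:p first → 16 extensions
total linear extensions = 72

72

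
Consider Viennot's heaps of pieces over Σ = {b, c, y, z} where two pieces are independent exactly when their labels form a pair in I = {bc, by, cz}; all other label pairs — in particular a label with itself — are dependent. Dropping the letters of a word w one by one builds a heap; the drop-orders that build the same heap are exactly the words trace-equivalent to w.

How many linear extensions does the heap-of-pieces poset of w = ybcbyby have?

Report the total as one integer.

0(y) covers ∅
1(b) covers ∅
2(c) covers 0:y
3(b) covers 1:b
4(y) covers 2:c
5(b) covers 3:b
6(y) covers 4:y
floor of heap: 0:y, 1:b
completions by unplaced set U, small U first (add the entries for U minus each lowest piece of U):
  |U|=1: {5}:1  {6}:1
  |U|=2: {3,5}:1  {4,6}:1  {5,6}:2
  |U|=3: {1,3,5}:1  {2,4,6}:1  {3,5,6}:3  {4,5,6}:3
  |U|=4: {0,2,4,6}:1  {1,3,5,6}:4  {2,4,5,6}:4  {3,4,5,6}:6
  |U|=5: {0,2,4,5,6}:5  {1,3,4,5,6}:10  {2,3,4,5,6}:10
  start at 0(y): 20
  start at 1(b): 15
sum over floor = 35

35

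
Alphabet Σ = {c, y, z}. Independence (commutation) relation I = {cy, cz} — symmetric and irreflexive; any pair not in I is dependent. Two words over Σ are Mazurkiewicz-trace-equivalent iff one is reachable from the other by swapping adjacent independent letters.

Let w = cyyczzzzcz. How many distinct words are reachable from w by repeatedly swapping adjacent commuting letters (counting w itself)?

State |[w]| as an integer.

120

0(c) covers ∅
1(y) covers ∅
2(y) covers 1:y
3(c) covers 0:c
4(z) covers 2:y
5(z) covers 4:z
6(z) covers 5:z
7(z) covers 6:z
8(c) covers 3:c
9(z) covers 7:z
floor of heap: 0:c, 1:y
completions by unplaced set U, small U first (add the entries for U minus each lowest piece of U):
  |U|=1: {8}:1  {9}:1
  |U|=2: {3,8}:1  {7,9}:1  {8,9}:2
  |U|=3: {0,3,8}:1  {3,8,9}:3  {6,7,9}:1  {7,8,9}:3
  |U|=4: {0,3,8,9}:4  {3,7,8,9}:6  {5,6,7,9}:1  {6,7,8,9}:4
  |U|=5: {0,3,7,8,9}:10  {3,6,7,8,9}:10  {4,5,6,7,9}:1  {5,6,7,8,9}:5
  |U|=6: {0,3,6,7,8,9}:20  {2,4,5,6,7,9}:1  {3,5,6,7,8,9}:15  {4,5,6,7,8,9}:6
  |U|=7: {0,3,5,6,7,8,9}:35  {1,2,4,5,6,7,9}:1  {2,4,5,6,7,8,9}:7  {3,4,5,6,7,8,9}:21
  |U|=8: {0,3,4,5,6,7,8,9}:56  {1,2,4,5,6,7,8,9}:8  {2,3,4,5,6,7,8,9}:28
  start at 0(c): 36
  start at 1(y): 84
sum over floor = 120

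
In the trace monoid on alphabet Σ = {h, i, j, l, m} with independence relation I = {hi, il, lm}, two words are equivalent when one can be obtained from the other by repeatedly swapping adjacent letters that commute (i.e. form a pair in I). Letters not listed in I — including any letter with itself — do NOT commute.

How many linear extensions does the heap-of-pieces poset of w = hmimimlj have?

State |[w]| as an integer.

piece 0:h — minimal
piece 1:m rests on {0:h}
piece 2:i rests on {1:m}
piece 3:m rests on {2:i}
piece 4:i rests on {3:m}
piece 5:m rests on {4:i}
piece 6:l rests on {0:h}
piece 7:j rests on {5:m, 6:l}
minimal pieces: {0:h}
ways to finish when only these pieces remain (= sum over removing one remaining piece with nothing left below it):
  1 left: {7}→1
  2 left: {5,7}→1  {6,7}→1
  3 left: {4,5,7}→1  {5,6,7}→2
  4 left: {3,4,5,7}→1  {4,5,6,7}→3
  5 left: {2,3,4,5,7}→1  {3,4,5,6,7}→4
  6 left: {1,2,3,4,5,7}→1  {2,3,4,5,6,7}→5
  placing 0:h first → 6 extensions

6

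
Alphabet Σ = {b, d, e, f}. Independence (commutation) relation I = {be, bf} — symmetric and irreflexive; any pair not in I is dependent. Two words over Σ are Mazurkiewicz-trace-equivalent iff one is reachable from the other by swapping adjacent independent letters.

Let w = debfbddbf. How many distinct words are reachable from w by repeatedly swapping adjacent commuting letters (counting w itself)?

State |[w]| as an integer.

#0=d has no predecessor
#1=e depends on [0:d]
#2=b depends on [0:d]
#3=f depends on [1:e]
#4=b depends on [2:b]
#5=d depends on [3:f, 4:b]
#6=d depends on [5:d]
#7=b depends on [6:d]
#8=f depends on [6:d]
sources: [0:d]
N(rest) = Σ N(rest − s) over sources s of rest; N(one piece) = 1:
  size 1 → [7]=1  [8]=1
  size 2 → [7,8]=2
  size 3 → [6,7,8]=2
  size 4 → [5,6,7,8]=2
  size 5 → [3,5,6,7,8]=2  [4,5,6,7,8]=2
  size 6 → [1,3,5,6,7,8]=2  [2,4,5,6,7,8]=2  [3,4,5,6,7,8]=4
  size 7 → [1,3,4,5,6,7,8]=6  [2,3,4,5,6,7,8]=6
  first=0(d) contributes 12

12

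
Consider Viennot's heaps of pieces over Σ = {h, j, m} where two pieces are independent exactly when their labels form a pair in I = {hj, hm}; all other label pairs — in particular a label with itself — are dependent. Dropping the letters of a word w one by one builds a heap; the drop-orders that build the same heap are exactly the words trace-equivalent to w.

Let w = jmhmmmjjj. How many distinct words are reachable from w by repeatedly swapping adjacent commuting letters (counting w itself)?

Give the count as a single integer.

9

drop 0:j onto floor
drop 1:m onto {0:j}
drop 2:h onto floor
drop 3:m onto {1:m}
drop 4:m onto {3:m}
drop 5:m onto {4:m}
drop 6:j onto {5:m}
drop 7:j onto {6:j}
drop 8:j onto {7:j}
ground layer = {0:j, 2:h}
drop-orders for the pieces not yet dropped (sum over which currently-grounded one goes next):
  1 to go: {2} 1  {8} 1
  2 to go: {2,8} 2  {7,8} 1
  3 to go: {2,7,8} 3  {6,7,8} 1
  4 to go: {2,6,7,8} 4  {5,6,7,8} 1
  5 to go: {2,5,6,7,8} 5  {4,5,6,7,8} 1
  6 to go: {2,4,5,6,7,8} 6  {3,4,5,6,7,8} 1
  7 to go: {1,3,4,5,6,7,8} 1  {2,3,4,5,6,7,8} 7
  if 0:j drops first: 8 orders
  if 2:h drops first: 1 orders
heap linearizations: 9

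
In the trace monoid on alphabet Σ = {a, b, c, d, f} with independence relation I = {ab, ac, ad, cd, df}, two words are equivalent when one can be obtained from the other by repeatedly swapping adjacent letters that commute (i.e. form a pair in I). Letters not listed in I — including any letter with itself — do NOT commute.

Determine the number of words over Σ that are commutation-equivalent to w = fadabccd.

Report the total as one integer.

piece 0:f — minimal
piece 1:a rests on {0:f}
piece 2:d — minimal
piece 3:a rests on {1:a}
piece 4:b rests on {0:f, 2:d}
piece 5:c rests on {4:b}
piece 6:c rests on {5:c}
piece 7:d rests on {4:b}
minimal pieces: {0:f, 2:d}
ways to finish when only these pieces remain (= sum over removing one remaining piece with nothing left below it):
  1 left: {3}→1  {6}→1  {7}→1
  2 left: {1,3}→1  {3,6}→2  {3,7}→2  {5,6}→1  {6,7}→2
  3 left: {1,3,6}→3  {1,3,7}→3  {3,5,6}→3  {3,6,7}→6  {5,6,7}→3
  4 left: {1,3,5,6}→6  {1,3,6,7}→12  {3,5,6,7}→12  {4,5,6,7}→3
  5 left: {1,3,5,6,7}→30  {2,4,5,6,7}→3  {3,4,5,6,7}→15
  6 left: {1,3,4,5,6,7}→45  {2,3,4,5,6,7}→18
  placing 0:f first → 63 extensions
  placing 2:d first → 45 extensions
total linear extensions = 108

108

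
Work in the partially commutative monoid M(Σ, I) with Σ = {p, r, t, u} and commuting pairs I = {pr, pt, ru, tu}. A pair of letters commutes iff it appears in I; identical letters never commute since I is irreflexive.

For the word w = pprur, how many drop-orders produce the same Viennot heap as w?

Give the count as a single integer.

0(p) covers ∅
1(p) covers 0:p
2(r) covers ∅
3(u) covers 1:p
4(r) covers 2:r
floor of heap: 0:p, 2:r
completions by unplaced set U, small U first (add the entries for U minus each lowest piece of U):
  |U|=1: {3}:1  {4}:1
  |U|=2: {1,3}:1  {2,4}:1  {3,4}:2
  |U|=3: {0,1,3}:1  {1,3,4}:3  {2,3,4}:3
  start at 0(p): 6
  start at 2(r): 4
sum over floor = 10

10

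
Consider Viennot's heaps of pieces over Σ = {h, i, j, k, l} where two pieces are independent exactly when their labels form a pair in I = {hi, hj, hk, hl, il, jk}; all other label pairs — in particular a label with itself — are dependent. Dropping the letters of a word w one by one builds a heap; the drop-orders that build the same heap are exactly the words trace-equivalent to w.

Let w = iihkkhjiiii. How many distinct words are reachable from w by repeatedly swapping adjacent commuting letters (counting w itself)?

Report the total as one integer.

165

0(i) covers ∅
1(i) covers 0:i
2(h) covers ∅
3(k) covers 1:i
4(k) covers 3:k
5(h) covers 2:h
6(j) covers 1:i
7(i) covers 4:k, 6:j
8(i) covers 7:i
9(i) covers 8:i
10(i) covers 9:i
floor of heap: 0:i, 2:h
completions by unplaced set U, small U first (add the entries for U minus each lowest piece of U):
  |U|=1: {5}:1  {10}:1
  |U|=2: {2,5}:1  {5,10}:2  {9,10}:1
  |U|=3: {2,5,10}:3  {5,9,10}:3  {8,9,10}:1
  |U|=4: {2,5,9,10}:6  {5,8,9,10}:4  {7,8,9,10}:1
  |U|=5: {2,5,8,9,10}:10  {4,7,8,9,10}:1  {5,7,8,9,10}:5  {6,7,8,9,10}:1
  |U|=6: {2,5,7,8,9,10}:15  {3,4,7,8,9,10}:1  {4,5,7,8,9,10}:6  {4,6,7,8,9,10}:2  {5,6,7,8,9,10}:6
  |U|=7: {2,4,5,7,8,9,10}:21  {2,5,6,7,8,9,10}:21  {3,4,5,7,8,9,10}:7  {3,4,6,7,8,9,10}:3  {4,5,6,7,8,9,10}:14
  |U|=8: {1,3,4,6,7,8,9,10}:3  {2,3,4,5,7,8,9,10}:28  {2,4,5,6,7,8,9,10}:56  {3,4,5,6,7,8,9,10}:24
  |U|=9: {0,1,3,4,6,7,8,9,10}:3  {1,3,4,5,6,7,8,9,10}:27  {2,3,4,5,6,7,8,9,10}:108
  start at 0(i): 135
  start at 2(h): 30
sum over floor = 165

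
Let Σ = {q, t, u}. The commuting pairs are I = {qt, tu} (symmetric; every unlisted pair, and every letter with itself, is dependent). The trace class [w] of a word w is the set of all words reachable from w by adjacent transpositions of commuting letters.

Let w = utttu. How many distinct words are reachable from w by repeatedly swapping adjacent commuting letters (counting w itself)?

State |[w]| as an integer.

#0=u has no predecessor
#1=t has no predecessor
#2=t depends on [1:t]
#3=t depends on [2:t]
#4=u depends on [0:u]
sources: [0:u, 1:t]
N(rest) = Σ N(rest − s) over sources s of rest; N(one piece) = 1:
  size 1 → [3]=1  [4]=1
  size 2 → [0,4]=1  [2,3]=1  [3,4]=2
  size 3 → [0,3,4]=3  [1,2,3]=1  [2,3,4]=3
  first=0(u) contributes 4
  first=1(t) contributes 6
|[w]| = 10

10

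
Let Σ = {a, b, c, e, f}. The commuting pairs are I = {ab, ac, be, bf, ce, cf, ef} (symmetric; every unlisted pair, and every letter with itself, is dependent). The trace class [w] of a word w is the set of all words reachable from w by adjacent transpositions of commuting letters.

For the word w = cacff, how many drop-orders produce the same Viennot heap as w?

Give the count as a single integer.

10

drop 0:c onto floor
drop 1:a onto floor
drop 2:c onto {0:c}
drop 3:f onto {1:a}
drop 4:f onto {3:f}
ground layer = {0:c, 1:a}
drop-orders for the pieces not yet dropped (sum over which currently-grounded one goes next):
  1 to go: {2} 1  {4} 1
  2 to go: {0,2} 1  {2,4} 2  {3,4} 1
  3 to go: {0,2,4} 3  {1,3,4} 1  {2,3,4} 3
  if 0:c drops first: 4 orders
  if 1:a drops first: 6 orders
heap linearizations: 10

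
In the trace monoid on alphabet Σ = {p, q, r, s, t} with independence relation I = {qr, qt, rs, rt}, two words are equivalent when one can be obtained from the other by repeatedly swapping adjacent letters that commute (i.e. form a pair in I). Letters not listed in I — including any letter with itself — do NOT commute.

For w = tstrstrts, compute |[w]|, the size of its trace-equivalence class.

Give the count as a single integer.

36

piece 0:t — minimal
piece 1:s rests on {0:t}
piece 2:t rests on {1:s}
piece 3:r — minimal
piece 4:s rests on {2:t}
piece 5:t rests on {4:s}
piece 6:r rests on {3:r}
piece 7:t rests on {5:t}
piece 8:s rests on {7:t}
minimal pieces: {0:t, 3:r}
ways to finish when only these pieces remain (= sum over removing one remaining piece with nothing left below it):
  1 left: {6}→1  {8}→1
  2 left: {3,6}→1  {6,8}→2  {7,8}→1
  3 left: {3,6,8}→3  {5,7,8}→1  {6,7,8}→3
  4 left: {3,6,7,8}→6  {4,5,7,8}→1  {5,6,7,8}→4
  5 left: {2,4,5,7,8}→1  {3,5,6,7,8}→10  {4,5,6,7,8}→5
  6 left: {1,2,4,5,7,8}→1  {2,4,5,6,7,8}→6  {3,4,5,6,7,8}→15
  7 left: {0,1,2,4,5,7,8}→1  {1,2,4,5,6,7,8}→7  {2,3,4,5,6,7,8}→21
  placing 0:t first → 28 extensions
  placing 3:r first → 8 extensions
total linear extensions = 36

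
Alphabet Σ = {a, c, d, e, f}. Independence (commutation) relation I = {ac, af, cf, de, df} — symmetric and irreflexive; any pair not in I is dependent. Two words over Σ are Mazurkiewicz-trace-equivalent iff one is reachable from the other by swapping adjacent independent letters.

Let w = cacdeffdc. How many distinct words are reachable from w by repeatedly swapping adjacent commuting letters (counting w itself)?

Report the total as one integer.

57

drop 0:c onto floor
drop 1:a onto floor
drop 2:c onto {0:c}
drop 3:d onto {1:a, 2:c}
drop 4:e onto {1:a, 2:c}
drop 5:f onto {4:e}
drop 6:f onto {5:f}
drop 7:d onto {3:d}
drop 8:c onto {4:e, 7:d}
ground layer = {0:c, 1:a}
drop-orders for the pieces not yet dropped (sum over which currently-grounded one goes next):
  1 to go: {6} 1  {8} 1
  2 to go: {5,6} 1  {6,8} 2  {7,8} 1
  3 to go: {3,7,8} 1  {5,6,8} 3  {6,7,8} 3
  4 to go: {3,6,7,8} 4  {4,5,6,8} 3  {5,6,7,8} 6
  5 to go: {3,5,6,7,8} 10  {4,5,6,7,8} 9
  6 to go: {3,4,5,6,7,8} 19
  7 to go: {1,3,4,5,6,7,8} 19  {2,3,4,5,6,7,8} 19
  if 0:c drops first: 38 orders
  if 1:a drops first: 19 orders
heap linearizations: 57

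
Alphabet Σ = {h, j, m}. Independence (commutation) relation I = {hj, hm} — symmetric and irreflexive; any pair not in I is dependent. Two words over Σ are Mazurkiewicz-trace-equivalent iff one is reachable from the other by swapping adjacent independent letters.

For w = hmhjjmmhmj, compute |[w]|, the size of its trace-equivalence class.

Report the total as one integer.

0(h) covers ∅
1(m) covers ∅
2(h) covers 0:h
3(j) covers 1:m
4(j) covers 3:j
5(m) covers 4:j
6(m) covers 5:m
7(h) covers 2:h
8(m) covers 6:m
9(j) covers 8:m
floor of heap: 0:h, 1:m
completions by unplaced set U, small U first (add the entries for U minus each lowest piece of U):
  |U|=1: {7}:1  {9}:1
  |U|=2: {2,7}:1  {7,9}:2  {8,9}:1
  |U|=3: {0,2,7}:1  {2,7,9}:3  {6,8,9}:1  {7,8,9}:3
  |U|=4: {0,2,7,9}:4  {2,7,8,9}:6  {5,6,8,9}:1  {6,7,8,9}:4
  |U|=5: {0,2,7,8,9}:10  {2,6,7,8,9}:10  {4,5,6,8,9}:1  {5,6,7,8,9}:5
  |U|=6: {0,2,6,7,8,9}:20  {2,5,6,7,8,9}:15  {3,4,5,6,8,9}:1  {4,5,6,7,8,9}:6
  |U|=7: {0,2,5,6,7,8,9}:35  {1,3,4,5,6,8,9}:1  {2,4,5,6,7,8,9}:21  {3,4,5,6,7,8,9}:7
  |U|=8: {0,2,4,5,6,7,8,9}:56  {1,3,4,5,6,7,8,9}:8  {2,3,4,5,6,7,8,9}:28
  start at 0(h): 36
  start at 1(m): 84
sum over floor = 120

120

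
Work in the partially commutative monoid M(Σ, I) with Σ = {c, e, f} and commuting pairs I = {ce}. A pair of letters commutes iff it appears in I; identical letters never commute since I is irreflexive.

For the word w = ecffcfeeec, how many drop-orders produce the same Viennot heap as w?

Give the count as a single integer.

#0=e has no predecessor
#1=c has no predecessor
#2=f depends on [0:e, 1:c]
#3=f depends on [2:f]
#4=c depends on [3:f]
#5=f depends on [4:c]
#6=e depends on [5:f]
#7=e depends on [6:e]
#8=e depends on [7:e]
#9=c depends on [5:f]
sources: [0:e, 1:c]
N(rest) = Σ N(rest − s) over sources s of rest; N(one piece) = 1:
  size 1 → [8]=1  [9]=1
  size 2 → [7,8]=1  [8,9]=2
  size 3 → [6,7,8]=1  [7,8,9]=3
  size 4 → [6,7,8,9]=4
  size 5 → [5,6,7,8,9]=4
  size 6 → [4,5,6,7,8,9]=4
  size 7 → [3,4,5,6,7,8,9]=4
  size 8 → [2,3,4,5,6,7,8,9]=4
  first=0(e) contributes 4
  first=1(c) contributes 4
|[w]| = 8

8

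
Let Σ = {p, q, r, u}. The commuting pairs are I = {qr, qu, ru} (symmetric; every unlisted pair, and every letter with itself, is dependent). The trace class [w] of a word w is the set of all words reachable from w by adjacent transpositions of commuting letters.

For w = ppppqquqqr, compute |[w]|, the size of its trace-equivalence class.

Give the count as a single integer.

30

0(p) covers ∅
1(p) covers 0:p
2(p) covers 1:p
3(p) covers 2:p
4(q) covers 3:p
5(q) covers 4:q
6(u) covers 3:p
7(q) covers 5:q
8(q) covers 7:q
9(r) covers 3:p
floor of heap: 0:p
completions by unplaced set U, small U first (add the entries for U minus each lowest piece of U):
  |U|=1: {6}:1  {8}:1  {9}:1
  |U|=2: {6,8}:2  {6,9}:2  {7,8}:1  {8,9}:2
  |U|=3: {5,7,8}:1  {6,7,8}:3  {6,8,9}:6  {7,8,9}:3
  |U|=4: {4,5,7,8}:1  {5,6,7,8}:4  {5,7,8,9}:4  {6,7,8,9}:12
  |U|=5: {4,5,6,7,8}:5  {4,5,7,8,9}:5  {5,6,7,8,9}:20
  |U|=6: {4,5,6,7,8,9}:30
  |U|=7: {3,4,5,6,7,8,9}:30
  |U|=8: {2,3,4,5,6,7,8,9}:30
  start at 0(p): 30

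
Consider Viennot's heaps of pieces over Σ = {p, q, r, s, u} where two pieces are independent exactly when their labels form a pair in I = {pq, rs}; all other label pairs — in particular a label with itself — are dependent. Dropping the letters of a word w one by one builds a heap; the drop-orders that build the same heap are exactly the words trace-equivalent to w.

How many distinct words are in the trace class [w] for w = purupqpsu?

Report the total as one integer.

piece 0:p — minimal
piece 1:u rests on {0:p}
piece 2:r rests on {1:u}
piece 3:u rests on {2:r}
piece 4:p rests on {3:u}
piece 5:q rests on {3:u}
piece 6:p rests on {4:p}
piece 7:s rests on {5:q, 6:p}
piece 8:u rests on {7:s}
minimal pieces: {0:p}
ways to finish when only these pieces remain (= sum over removing one remaining piece with nothing left below it):
  1 left: {8}→1
  2 left: {7,8}→1
  3 left: {5,7,8}→1  {6,7,8}→1
  4 left: {4,6,7,8}→1  {5,6,7,8}→2
  5 left: {4,5,6,7,8}→3
  6 left: {3,4,5,6,7,8}→3
  7 left: {2,3,4,5,6,7,8}→3
  placing 0:p first → 3 extensions

3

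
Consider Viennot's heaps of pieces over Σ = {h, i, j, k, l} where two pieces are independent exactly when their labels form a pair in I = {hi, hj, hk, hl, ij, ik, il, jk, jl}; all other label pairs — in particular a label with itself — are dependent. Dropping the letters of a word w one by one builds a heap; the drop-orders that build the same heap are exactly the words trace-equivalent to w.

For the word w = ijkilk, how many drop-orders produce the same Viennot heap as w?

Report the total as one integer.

60

drop 0:i onto floor
drop 1:j onto floor
drop 2:k onto floor
drop 3:i onto {0:i}
drop 4:l onto {2:k}
drop 5:k onto {4:l}
ground layer = {0:i, 1:j, 2:k}
drop-orders for the pieces not yet dropped (sum over which currently-grounded one goes next):
  1 to go: {1} 1  {3} 1  {5} 1
  2 to go: {0,3} 1  {1,3} 2  {1,5} 2  {3,5} 2  {4,5} 1
  3 to go: {0,1,3} 3  {0,3,5} 3  {1,3,5} 6  {1,4,5} 3  {2,4,5} 1  {3,4,5} 3
  4 to go: {0,1,3,5} 12  {0,3,4,5} 6  {1,2,4,5} 4  {1,3,4,5} 12  {2,3,4,5} 4
  if 0:i drops first: 20 orders
  if 1:j drops first: 10 orders
  if 2:k drops first: 30 orders
heap linearizations: 60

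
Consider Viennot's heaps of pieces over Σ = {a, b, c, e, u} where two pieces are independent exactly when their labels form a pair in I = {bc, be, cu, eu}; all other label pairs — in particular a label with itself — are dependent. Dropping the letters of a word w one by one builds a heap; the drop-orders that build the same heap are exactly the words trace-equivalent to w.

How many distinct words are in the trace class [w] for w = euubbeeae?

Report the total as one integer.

35

drop 0:e onto floor
drop 1:u onto floor
drop 2:u onto {1:u}
drop 3:b onto {2:u}
drop 4:b onto {3:b}
drop 5:e onto {0:e}
drop 6:e onto {5:e}
drop 7:a onto {4:b, 6:e}
drop 8:e onto {7:a}
ground layer = {0:e, 1:u}
drop-orders for the pieces not yet dropped (sum over which currently-grounded one goes next):
  1 to go: {8} 1
  2 to go: {7,8} 1
  3 to go: {4,7,8} 1  {6,7,8} 1
  4 to go: {3,4,7,8} 1  {4,6,7,8} 2  {5,6,7,8} 1
  5 to go: {0,5,6,7,8} 1  {2,3,4,7,8} 1  {3,4,6,7,8} 3  {4,5,6,7,8} 3
  6 to go: {0,4,5,6,7,8} 4  {1,2,3,4,7,8} 1  {2,3,4,6,7,8} 4  {3,4,5,6,7,8} 6
  7 to go: {0,3,4,5,6,7,8} 10  {1,2,3,4,6,7,8} 5  {2,3,4,5,6,7,8} 10
  if 0:e drops first: 15 orders
  if 1:u drops first: 20 orders
heap linearizations: 35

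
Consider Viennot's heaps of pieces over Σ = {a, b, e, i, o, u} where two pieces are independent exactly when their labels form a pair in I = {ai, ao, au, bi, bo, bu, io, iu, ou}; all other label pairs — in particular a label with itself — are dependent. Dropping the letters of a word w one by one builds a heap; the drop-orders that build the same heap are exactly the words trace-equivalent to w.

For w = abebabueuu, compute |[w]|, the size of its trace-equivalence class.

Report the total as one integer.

piece 0:a — minimal
piece 1:b rests on {0:a}
piece 2:e rests on {1:b}
piece 3:b rests on {2:e}
piece 4:a rests on {3:b}
piece 5:b rests on {4:a}
piece 6:u rests on {2:e}
piece 7:e rests on {5:b, 6:u}
piece 8:u rests on {7:e}
piece 9:u rests on {8:u}
minimal pieces: {0:a}
ways to finish when only these pieces remain (= sum over removing one remaining piece with nothing left below it):
  1 left: {9}→1
  2 left: {8,9}→1
  3 left: {7,8,9}→1
  4 left: {5,7,8,9}→1  {6,7,8,9}→1
  5 left: {4,5,7,8,9}→1  {5,6,7,8,9}→2
  6 left: {3,4,5,7,8,9}→1  {4,5,6,7,8,9}→3
  7 left: {3,4,5,6,7,8,9}→4
  8 left: {2,3,4,5,6,7,8,9}→4
  placing 0:a first → 4 extensions

4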